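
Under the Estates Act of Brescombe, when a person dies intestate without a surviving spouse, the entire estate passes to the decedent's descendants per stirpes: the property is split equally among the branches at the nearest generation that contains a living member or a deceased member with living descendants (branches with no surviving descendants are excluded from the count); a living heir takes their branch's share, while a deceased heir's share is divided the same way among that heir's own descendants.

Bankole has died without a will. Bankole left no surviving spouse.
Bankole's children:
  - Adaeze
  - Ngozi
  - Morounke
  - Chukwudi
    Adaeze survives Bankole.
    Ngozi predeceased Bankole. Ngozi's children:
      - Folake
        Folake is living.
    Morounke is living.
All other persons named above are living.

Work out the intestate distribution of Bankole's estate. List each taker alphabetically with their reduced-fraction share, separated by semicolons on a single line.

Adaeze 1/4; Chukwudi 1/4; Folake 1/4; Morounke 1/4

There is no surviving spouse, so the entire estate passes to Bankole's descendants per stirpes.
The estate is divided into 4 equal shares of 1/4 among Adaeze, Ngozi, Morounke, Chukwudi.
Adaeze is living and takes 1/4.
Ngozi predeceased; the 1/4 allotted to Ngozi's branch passes to Ngozi's issue by representation.
Folake is the sole taker at this level and receives the full 1/4.
Morounke is living and takes 1/4.
Chukwudi is living and takes 1/4.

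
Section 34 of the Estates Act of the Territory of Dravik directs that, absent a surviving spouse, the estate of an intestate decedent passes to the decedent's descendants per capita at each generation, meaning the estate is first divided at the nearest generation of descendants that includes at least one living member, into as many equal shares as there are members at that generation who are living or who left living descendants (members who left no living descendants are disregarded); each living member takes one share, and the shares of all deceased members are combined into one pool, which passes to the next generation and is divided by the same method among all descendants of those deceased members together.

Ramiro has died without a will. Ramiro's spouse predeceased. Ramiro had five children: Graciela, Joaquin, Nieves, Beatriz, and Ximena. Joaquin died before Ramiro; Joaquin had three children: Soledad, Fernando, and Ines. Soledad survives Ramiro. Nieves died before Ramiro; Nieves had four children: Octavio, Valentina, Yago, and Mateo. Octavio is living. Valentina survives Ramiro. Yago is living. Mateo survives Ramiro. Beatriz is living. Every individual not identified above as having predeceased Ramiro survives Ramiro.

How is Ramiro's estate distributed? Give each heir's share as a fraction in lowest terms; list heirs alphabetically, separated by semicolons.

There is no surviving spouse, so the entire estate passes to Ramiro's descendants per capita at each generation.
At generation 1 (Graciela, Joaquin, Nieves, Beatriz, Ximena) there are 5 shares of (1)/5 = 1/5 each.
Living: Graciela, Beatriz, and Ximena — each takes 1/5.
Deceased: Joaquin and Nieves. Their combined 2/5 is pooled and carried to generation 2.
At generation 2 (Soledad, Fernando, Ines, Octavio, Valentina, Yago, Mateo) there are 7 shares of (2/5)/7 = 2/35 each.
Living: Soledad, Fernando, Ines, Octavio, Valentina, Yago, and Mateo — each takes 2/35.

Beatriz 1/5; Fernando 2/35; Graciela 1/5; Ines 2/35; Mateo 2/35; Octavio 2/35; Soledad 2/35; Valentina 2/35; Ximena 1/5; Yago 2/35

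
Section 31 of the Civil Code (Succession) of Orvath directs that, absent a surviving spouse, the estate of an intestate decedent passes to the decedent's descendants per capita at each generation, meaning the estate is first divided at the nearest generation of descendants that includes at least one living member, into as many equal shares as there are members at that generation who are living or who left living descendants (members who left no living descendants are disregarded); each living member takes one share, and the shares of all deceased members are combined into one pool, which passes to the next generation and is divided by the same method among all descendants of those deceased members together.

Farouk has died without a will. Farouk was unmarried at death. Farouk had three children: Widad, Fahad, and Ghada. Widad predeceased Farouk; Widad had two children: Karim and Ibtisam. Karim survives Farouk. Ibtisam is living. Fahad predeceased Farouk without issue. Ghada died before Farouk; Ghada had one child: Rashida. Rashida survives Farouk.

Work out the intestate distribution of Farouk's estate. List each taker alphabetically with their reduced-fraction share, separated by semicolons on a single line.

Ibtisam 1/3; Karim 1/3; Rashida 1/3

There is no surviving spouse, so the entire estate passes to Farouk's descendants per capita at each generation.
No one at generation 1 (Widad, Ghada) is living; moving to the next generation.
At generation 2 (Karim, Ibtisam, Rashida) there are 3 shares of (1)/3 = 1/3 each.
Living: Karim, Ibtisam, and Rashida — each takes 1/3.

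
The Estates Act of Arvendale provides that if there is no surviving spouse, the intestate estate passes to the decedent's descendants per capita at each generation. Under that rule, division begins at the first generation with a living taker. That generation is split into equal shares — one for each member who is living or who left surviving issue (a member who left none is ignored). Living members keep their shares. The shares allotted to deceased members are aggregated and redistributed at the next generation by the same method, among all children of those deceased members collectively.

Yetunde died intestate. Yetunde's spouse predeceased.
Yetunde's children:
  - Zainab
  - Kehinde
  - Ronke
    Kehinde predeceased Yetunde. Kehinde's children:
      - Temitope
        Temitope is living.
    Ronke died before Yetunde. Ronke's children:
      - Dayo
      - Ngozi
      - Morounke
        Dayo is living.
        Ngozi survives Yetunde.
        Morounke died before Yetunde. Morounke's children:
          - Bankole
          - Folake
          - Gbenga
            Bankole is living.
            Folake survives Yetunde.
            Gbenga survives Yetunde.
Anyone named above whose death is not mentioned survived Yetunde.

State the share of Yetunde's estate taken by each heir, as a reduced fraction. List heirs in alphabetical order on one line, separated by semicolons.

Bankole 1/18; Dayo 1/6; Folake 1/18; Gbenga 1/18; Ngozi 1/6; Temitope 1/6; Zainab 1/3

There is no surviving spouse, so the entire estate passes to Yetunde's descendants per capita at each generation.
At generation 1 (Zainab, Kehinde, Ronke) there are 3 shares of (1)/3 = 1/3 each.
Living: Zainab — each takes 1/3.
Deceased: Kehinde and Ronke. Their combined 2/3 is pooled and carried to generation 2.
At generation 2 (Temitope, Dayo, Ngozi, Morounke) there are 4 shares of (2/3)/4 = 1/6 each.
Living: Temitope, Dayo, and Ngozi — each takes 1/6.
Deceased: Morounke. That 1/6 share is carried to generation 3.
At generation 3 (Bankole, Folake, Gbenga) there are 3 shares of (1/6)/3 = 1/18 each.
Living: Bankole, Folake, and Gbenga — each takes 1/18.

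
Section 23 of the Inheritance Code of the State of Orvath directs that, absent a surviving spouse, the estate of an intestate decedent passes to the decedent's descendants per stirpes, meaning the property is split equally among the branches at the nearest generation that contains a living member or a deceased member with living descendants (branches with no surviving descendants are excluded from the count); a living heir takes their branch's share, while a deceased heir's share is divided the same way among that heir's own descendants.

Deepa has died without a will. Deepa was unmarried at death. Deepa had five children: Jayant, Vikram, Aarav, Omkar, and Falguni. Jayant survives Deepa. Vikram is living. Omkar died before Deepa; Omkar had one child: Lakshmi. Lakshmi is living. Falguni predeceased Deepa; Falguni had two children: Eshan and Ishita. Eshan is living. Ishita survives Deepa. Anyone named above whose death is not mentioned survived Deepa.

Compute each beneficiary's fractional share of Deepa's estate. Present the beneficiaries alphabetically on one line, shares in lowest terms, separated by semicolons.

Aarav 1/5; Eshan 1/10; Ishita 1/10; Jayant 1/5; Lakshmi 1/5; Vikram 1/5

There is no surviving spouse, so the entire estate passes to Deepa's descendants per stirpes.
The estate is divided into 5 equal shares of 1/5 among Jayant, Vikram, Aarav, Omkar, Falguni.
Jayant is living and takes 1/5.
Vikram is living and takes 1/5.
Aarav is living and takes 1/5.
Omkar predeceased; the 1/5 allotted to Omkar's branch passes to Omkar's issue by representation.
Lakshmi is the sole taker at this level and receives the full 1/5.
Falguni predeceased; the 1/5 allotted to Falguni's branch passes to Falguni's issue by representation.
The 1/5 is divided into 2 equal shares of 1/10 among Eshan, Ishita.
Eshan is living and takes 1/10.
Ishita is living and takes 1/10.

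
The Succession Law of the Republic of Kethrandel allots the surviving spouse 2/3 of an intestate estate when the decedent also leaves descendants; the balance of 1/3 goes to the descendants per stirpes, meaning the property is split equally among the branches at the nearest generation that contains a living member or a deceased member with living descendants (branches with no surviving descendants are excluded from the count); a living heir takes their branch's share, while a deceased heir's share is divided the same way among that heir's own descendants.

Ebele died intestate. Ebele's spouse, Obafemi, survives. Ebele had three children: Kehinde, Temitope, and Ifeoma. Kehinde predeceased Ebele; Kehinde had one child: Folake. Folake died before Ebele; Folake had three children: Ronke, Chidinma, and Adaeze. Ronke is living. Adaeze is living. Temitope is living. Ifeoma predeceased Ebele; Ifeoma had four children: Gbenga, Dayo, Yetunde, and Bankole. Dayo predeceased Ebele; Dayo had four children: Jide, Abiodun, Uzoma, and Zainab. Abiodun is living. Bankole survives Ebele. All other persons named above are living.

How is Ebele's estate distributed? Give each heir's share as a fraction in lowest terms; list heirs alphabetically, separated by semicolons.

Obafemi, as surviving spouse, takes 2/3.
The remaining 1/3 passes to Ebele's descendants per stirpes.
The 1/3 is divided into 3 equal shares of 1/9 among Kehinde, Temitope, Ifeoma.
Kehinde predeceased; the 1/9 allotted to Kehinde's branch passes to Kehinde's issue by representation.
Folake's line is the sole branch at this level, so the full 1/9 passes to Folake's issue by representation.
The 1/9 is divided into 3 equal shares of 1/27 among Ronke, Chidinma, Adaeze.
Ronke is living and takes 1/27.
Chidinma is living and takes 1/27.
Adaeze is living and takes 1/27.
Temitope is living and takes 1/9.
Ifeoma predeceased; the 1/9 allotted to Ifeoma's branch passes to Ifeoma's issue by representation.
The 1/9 is divided into 4 equal shares of 1/36 among Gbenga, Dayo, Yetunde, Bankole.
Gbenga is living and takes 1/36.
Dayo predeceased; the 1/36 allotted to Dayo's branch passes to Dayo's issue by representation.
The 1/36 is divided into 4 equal shares of 1/144 among Jide, Abiodun, Uzoma, Zainab.
Jide is living and takes 1/144.
Abiodun is living and takes 1/144.
Uzoma is living and takes 1/144.
Zainab is living and takes 1/144.
Yetunde is living and takes 1/36.
Bankole is living and takes 1/36.

Abiodun 1/144; Adaeze 1/27; Bankole 1/36; Chidinma 1/27; Gbenga 1/36; Jide 1/144; Obafemi 2/3; Ronke 1/27; Temitope 1/9; Uzoma 1/144; Yetunde 1/36; Zainab 1/144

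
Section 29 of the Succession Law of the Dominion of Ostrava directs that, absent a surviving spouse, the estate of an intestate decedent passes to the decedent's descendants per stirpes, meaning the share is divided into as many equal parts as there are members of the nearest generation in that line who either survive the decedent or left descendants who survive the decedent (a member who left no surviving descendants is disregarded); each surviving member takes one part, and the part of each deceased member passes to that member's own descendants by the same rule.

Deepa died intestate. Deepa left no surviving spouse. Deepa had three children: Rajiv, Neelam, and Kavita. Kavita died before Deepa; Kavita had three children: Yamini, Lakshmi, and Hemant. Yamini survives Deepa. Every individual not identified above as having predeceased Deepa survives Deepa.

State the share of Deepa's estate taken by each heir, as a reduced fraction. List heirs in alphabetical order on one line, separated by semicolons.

There is no surviving spouse, so the entire estate passes to Deepa's descendants per stirpes.
The estate is divided into 3 equal shares of 1/3 among Rajiv, Neelam, Kavita.
Rajiv is living and takes 1/3.
Neelam is living and takes 1/3.
Kavita predeceased; the 1/3 allotted to Kavita's branch passes to Kavita's issue by representation.
The 1/3 is divided into 3 equal shares of 1/9 among Yamini, Lakshmi, Hemant.
Yamini is living and takes 1/9.
Lakshmi is living and takes 1/9.
Hemant is living and takes 1/9.

Hemant 1/9; Lakshmi 1/9; Neelam 1/3; Rajiv 1/3; Yamini 1/9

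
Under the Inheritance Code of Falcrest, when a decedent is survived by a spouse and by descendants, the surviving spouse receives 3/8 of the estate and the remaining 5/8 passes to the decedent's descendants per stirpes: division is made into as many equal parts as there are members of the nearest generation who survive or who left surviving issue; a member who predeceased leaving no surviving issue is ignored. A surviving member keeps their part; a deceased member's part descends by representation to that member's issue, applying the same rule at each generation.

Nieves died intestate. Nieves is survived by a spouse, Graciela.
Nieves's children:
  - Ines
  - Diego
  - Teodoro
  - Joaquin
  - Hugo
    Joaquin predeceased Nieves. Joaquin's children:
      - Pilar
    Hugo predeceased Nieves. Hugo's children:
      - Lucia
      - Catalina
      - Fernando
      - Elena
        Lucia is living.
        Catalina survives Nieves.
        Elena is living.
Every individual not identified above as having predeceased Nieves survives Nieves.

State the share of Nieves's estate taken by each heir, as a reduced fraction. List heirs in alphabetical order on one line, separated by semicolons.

Graciela, as surviving spouse, takes 3/8.
The remaining 5/8 passes to Nieves's descendants per stirpes.
The 5/8 is divided into 5 equal shares of 1/8 among Ines, Diego, Teodoro, Joaquin, Hugo.
Ines is living and takes 1/8.
Diego is living and takes 1/8.
Teodoro is living and takes 1/8.
Joaquin predeceased; the 1/8 allotted to Joaquin's branch passes to Joaquin's issue by representation.
Pilar is the sole taker at this level and receives the full 1/8.
Hugo predeceased; the 1/8 allotted to Hugo's branch passes to Hugo's issue by representation.
The 1/8 is divided into 4 equal shares of 1/32 among Lucia, Catalina, Fernando, Elena.
Lucia is living and takes 1/32.
Catalina is living and takes 1/32.
Fernando is living and takes 1/32.
Elena is living and takes 1/32.

Catalina 1/32; Diego 1/8; Elena 1/32; Fernando 1/32; Graciela 3/8; Ines 1/8; Lucia 1/32; Pilar 1/8; Teodoro 1/8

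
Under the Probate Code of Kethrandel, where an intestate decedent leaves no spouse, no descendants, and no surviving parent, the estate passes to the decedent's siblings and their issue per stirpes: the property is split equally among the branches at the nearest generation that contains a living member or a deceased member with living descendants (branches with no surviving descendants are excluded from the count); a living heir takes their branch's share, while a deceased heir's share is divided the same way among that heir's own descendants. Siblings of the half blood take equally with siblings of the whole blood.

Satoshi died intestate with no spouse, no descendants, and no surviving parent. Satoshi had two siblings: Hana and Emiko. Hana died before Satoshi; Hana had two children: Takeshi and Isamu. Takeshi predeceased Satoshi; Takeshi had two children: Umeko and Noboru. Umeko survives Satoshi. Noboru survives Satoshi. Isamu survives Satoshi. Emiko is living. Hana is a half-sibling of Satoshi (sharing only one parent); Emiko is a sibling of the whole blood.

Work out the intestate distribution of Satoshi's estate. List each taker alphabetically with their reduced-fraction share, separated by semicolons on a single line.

Emiko 1/2; Isamu 1/4; Noboru 1/8; Umeko 1/8

No spouse, descendants, or parent survives, so the estate passes to Satoshi's siblings per stirpes.
Half-blood and whole-blood siblings take equally under the stated rule.
The estate is divided into 2 equal shares of 1/2 among Hana, Emiko.
Hana predeceased; the 1/2 allotted to Hana's branch passes to Hana's issue by representation.
The 1/2 is divided into 2 equal shares of 1/4 among Takeshi, Isamu.
Takeshi predeceased; the 1/4 allotted to Takeshi's branch passes to Takeshi's issue by representation.
The 1/4 is divided into 2 equal shares of 1/8 among Umeko, Noboru.
Umeko is living and takes 1/8.
Noboru is living and takes 1/8.
Isamu is living and takes 1/4.
Emiko is living and takes 1/2.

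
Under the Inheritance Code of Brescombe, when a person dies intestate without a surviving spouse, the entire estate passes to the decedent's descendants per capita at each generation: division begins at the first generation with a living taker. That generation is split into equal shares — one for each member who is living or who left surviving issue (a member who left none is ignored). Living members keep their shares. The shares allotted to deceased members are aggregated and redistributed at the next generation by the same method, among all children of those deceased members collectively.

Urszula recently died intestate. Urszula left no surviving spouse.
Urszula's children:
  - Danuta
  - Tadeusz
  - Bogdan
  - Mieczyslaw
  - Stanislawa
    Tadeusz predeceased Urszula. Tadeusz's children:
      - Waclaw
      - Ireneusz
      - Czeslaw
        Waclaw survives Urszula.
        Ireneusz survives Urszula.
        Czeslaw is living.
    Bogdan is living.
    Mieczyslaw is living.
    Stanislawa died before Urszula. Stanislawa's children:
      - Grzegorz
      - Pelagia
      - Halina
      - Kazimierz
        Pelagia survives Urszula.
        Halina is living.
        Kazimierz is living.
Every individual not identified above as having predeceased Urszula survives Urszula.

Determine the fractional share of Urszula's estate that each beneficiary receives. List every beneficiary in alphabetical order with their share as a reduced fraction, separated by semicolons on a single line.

Bogdan 1/5; Czeslaw 2/35; Danuta 1/5; Grzegorz 2/35; Halina 2/35; Ireneusz 2/35; Kazimierz 2/35; Mieczyslaw 1/5; Pelagia 2/35; Waclaw 2/35

There is no surviving spouse, so the entire estate passes to Urszula's descendants per capita at each generation.
At generation 1 (Danuta, Tadeusz, Bogdan, Mieczyslaw, Stanislawa) there are 5 shares of (1)/5 = 1/5 each.
Living: Danuta, Bogdan, and Mieczyslaw — each takes 1/5.
Deceased: Tadeusz and Stanislawa. Their combined 2/5 is pooled and carried to generation 2.
At generation 2 (Waclaw, Ireneusz, Czeslaw, Grzegorz, Pelagia, Halina, Kazimierz) there are 7 shares of (2/5)/7 = 2/35 each.
Living: Waclaw, Ireneusz, Czeslaw, Grzegorz, Pelagia, Halina, and Kazimierz — each takes 2/35.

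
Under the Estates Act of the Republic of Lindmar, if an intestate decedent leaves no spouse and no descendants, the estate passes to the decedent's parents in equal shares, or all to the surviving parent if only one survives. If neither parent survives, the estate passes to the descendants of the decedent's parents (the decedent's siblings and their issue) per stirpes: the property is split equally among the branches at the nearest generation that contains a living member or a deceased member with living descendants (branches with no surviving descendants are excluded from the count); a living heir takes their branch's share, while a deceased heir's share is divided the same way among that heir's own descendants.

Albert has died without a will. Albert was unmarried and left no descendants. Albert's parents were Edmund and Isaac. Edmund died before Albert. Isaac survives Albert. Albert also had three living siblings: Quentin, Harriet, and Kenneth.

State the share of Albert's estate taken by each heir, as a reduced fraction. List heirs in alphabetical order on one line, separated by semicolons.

Only one parent, Isaac, survives, so Isaac takes the entire estate. The siblings take nothing because a surviving parent has priority.

Isaac 1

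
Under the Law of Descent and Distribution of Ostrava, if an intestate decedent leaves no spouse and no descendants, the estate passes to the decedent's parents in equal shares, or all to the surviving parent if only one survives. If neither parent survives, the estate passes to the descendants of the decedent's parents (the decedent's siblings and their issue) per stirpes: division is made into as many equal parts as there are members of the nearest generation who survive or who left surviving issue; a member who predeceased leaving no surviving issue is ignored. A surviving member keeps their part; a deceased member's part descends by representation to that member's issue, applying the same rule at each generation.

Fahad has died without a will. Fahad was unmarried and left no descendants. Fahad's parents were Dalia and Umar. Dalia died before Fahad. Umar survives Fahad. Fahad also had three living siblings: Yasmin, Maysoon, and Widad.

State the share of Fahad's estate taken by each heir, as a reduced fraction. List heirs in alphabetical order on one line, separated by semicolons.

Umar 1

Only one parent, Umar, survives, so Umar takes the entire estate. The siblings take nothing because a surviving parent has priority.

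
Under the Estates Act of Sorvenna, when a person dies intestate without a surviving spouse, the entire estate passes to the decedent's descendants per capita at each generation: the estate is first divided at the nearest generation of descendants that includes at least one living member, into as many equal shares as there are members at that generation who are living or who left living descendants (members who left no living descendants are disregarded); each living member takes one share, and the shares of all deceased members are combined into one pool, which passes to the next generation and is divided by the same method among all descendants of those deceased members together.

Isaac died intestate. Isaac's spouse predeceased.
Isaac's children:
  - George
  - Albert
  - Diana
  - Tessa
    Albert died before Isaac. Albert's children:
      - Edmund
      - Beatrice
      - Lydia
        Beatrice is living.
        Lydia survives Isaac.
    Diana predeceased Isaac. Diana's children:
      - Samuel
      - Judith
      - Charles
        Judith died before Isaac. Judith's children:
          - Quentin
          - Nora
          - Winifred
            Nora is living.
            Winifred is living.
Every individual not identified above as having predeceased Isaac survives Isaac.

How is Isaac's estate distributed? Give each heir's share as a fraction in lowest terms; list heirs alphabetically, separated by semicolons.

There is no surviving spouse, so the entire estate passes to Isaac's descendants per capita at each generation.
At generation 1 (George, Albert, Diana, Tessa) there are 4 shares of (1)/4 = 1/4 each.
Living: George and Tessa — each takes 1/4.
Deceased: Albert and Diana. Their combined 1/2 is pooled and carried to generation 2.
At generation 2 (Edmund, Beatrice, Lydia, Samuel, Judith, Charles) there are 6 shares of (1/2)/6 = 1/12 each.
Living: Edmund, Beatrice, Lydia, Samuel, and Charles — each takes 1/12.
Deceased: Judith. That 1/12 share is carried to generation 3.
At generation 3 (Quentin, Nora, Winifred) there are 3 shares of (1/12)/3 = 1/36 each.
Living: Quentin, Nora, and Winifred — each takes 1/36.

Beatrice 1/12; Charles 1/12; Edmund 1/12; George 1/4; Lydia 1/12; Nora 1/36; Quentin 1/36; Samuel 1/12; Tessa 1/4; Winifred 1/36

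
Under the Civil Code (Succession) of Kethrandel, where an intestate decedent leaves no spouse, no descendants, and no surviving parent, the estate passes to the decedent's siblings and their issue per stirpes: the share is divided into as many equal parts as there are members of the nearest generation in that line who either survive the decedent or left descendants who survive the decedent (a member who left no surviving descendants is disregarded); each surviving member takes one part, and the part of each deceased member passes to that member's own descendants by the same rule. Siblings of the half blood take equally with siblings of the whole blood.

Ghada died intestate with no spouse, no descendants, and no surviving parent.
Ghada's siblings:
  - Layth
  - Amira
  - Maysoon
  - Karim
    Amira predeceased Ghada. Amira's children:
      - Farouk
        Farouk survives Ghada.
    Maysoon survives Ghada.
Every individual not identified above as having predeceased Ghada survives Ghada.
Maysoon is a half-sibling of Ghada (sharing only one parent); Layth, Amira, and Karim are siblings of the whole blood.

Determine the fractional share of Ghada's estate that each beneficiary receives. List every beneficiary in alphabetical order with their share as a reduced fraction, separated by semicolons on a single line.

No spouse, descendants, or parent survives, so the estate passes to Ghada's siblings per stirpes.
Half-blood and whole-blood siblings take equally under the stated rule.
The estate is divided into 4 equal shares of 1/4 among Layth, Amira, Maysoon, Karim.
Layth is living and takes 1/4.
Amira predeceased; the 1/4 allotted to Amira's branch passes to Amira's issue by representation.
Farouk is the sole taker at this level and receives the full 1/4.
Maysoon is living and takes 1/4.
Karim is living and takes 1/4.

Farouk 1/4; Karim 1/4; Layth 1/4; Maysoon 1/4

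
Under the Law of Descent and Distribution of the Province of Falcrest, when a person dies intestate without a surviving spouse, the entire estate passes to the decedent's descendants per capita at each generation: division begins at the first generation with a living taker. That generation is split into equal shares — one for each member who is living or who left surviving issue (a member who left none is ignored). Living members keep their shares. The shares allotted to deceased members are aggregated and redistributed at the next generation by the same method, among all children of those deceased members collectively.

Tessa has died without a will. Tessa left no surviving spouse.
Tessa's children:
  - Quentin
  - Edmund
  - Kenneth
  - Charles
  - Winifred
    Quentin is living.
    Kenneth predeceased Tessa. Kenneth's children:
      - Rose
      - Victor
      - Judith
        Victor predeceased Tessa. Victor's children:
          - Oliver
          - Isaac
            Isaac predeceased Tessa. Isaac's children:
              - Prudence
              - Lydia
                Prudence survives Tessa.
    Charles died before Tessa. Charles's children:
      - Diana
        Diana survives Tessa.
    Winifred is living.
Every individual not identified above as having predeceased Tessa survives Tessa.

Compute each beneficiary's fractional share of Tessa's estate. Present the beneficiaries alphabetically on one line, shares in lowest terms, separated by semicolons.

There is no surviving spouse, so the entire estate passes to Tessa's descendants per capita at each generation.
At generation 1 (Quentin, Edmund, Kenneth, Charles, Winifred) there are 5 shares of (1)/5 = 1/5 each.
Living: Quentin, Edmund, and Winifred — each takes 1/5.
Deceased: Kenneth and Charles. Their combined 2/5 is pooled and carried to generation 2.
At generation 2 (Rose, Victor, Judith, Diana) there are 4 shares of (2/5)/4 = 1/10 each.
Living: Rose, Judith, and Diana — each takes 1/10.
Deceased: Victor. That 1/10 share is carried to generation 3.
At generation 3 (Oliver, Isaac) there are 2 shares of (1/10)/2 = 1/20 each.
Living: Oliver — each takes 1/20.
Deceased: Isaac. That 1/20 share is carried to generation 4.
At generation 4 (Prudence, Lydia) there are 2 shares of (1/20)/2 = 1/40 each.
Living: Prudence and Lydia — each takes 1/40.

Diana 1/10; Edmund 1/5; Judith 1/10; Lydia 1/40; Oliver 1/20; Prudence 1/40; Quentin 1/5; Rose 1/10; Winifred 1/5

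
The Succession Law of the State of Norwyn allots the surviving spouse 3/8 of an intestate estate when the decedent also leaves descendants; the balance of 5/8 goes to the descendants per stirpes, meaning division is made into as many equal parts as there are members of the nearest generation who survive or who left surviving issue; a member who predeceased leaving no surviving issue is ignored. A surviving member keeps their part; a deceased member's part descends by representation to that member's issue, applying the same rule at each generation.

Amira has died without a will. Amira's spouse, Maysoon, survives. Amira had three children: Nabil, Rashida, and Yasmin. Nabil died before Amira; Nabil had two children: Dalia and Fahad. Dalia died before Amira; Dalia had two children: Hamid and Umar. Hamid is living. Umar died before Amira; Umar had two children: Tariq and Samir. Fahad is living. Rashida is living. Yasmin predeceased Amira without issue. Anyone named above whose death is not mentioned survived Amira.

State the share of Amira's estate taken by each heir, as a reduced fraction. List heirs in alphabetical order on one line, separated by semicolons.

Maysoon, as surviving spouse, takes 3/8.
The remaining 5/8 passes to Amira's descendants per stirpes.
Yasmin left no surviving issue, so that branch lapses and is disregarded.
The 5/8 is divided into 2 equal shares of 5/16 among Nabil, Rashida.
Nabil predeceased; the 5/16 allotted to Nabil's branch passes to Nabil's issue by representation.
The 5/16 is divided into 2 equal shares of 5/32 among Dalia, Fahad.
Dalia predeceased; the 5/32 allotted to Dalia's branch passes to Dalia's issue by representation.
The 5/32 is divided into 2 equal shares of 5/64 among Hamid, Umar.
Hamid is living and takes 5/64.
Umar predeceased; the 5/64 allotted to Umar's branch passes to Umar's issue by representation.
The 5/64 is divided into 2 equal shares of 5/128 among Tariq, Samir.
Tariq is living and takes 5/128.
Samir is living and takes 5/128.
Fahad is living and takes 5/32.
Rashida is living and takes 5/16.

Fahad 5/32; Hamid 5/64; Maysoon 3/8; Rashida 5/16; Samir 5/128; Tariq 5/128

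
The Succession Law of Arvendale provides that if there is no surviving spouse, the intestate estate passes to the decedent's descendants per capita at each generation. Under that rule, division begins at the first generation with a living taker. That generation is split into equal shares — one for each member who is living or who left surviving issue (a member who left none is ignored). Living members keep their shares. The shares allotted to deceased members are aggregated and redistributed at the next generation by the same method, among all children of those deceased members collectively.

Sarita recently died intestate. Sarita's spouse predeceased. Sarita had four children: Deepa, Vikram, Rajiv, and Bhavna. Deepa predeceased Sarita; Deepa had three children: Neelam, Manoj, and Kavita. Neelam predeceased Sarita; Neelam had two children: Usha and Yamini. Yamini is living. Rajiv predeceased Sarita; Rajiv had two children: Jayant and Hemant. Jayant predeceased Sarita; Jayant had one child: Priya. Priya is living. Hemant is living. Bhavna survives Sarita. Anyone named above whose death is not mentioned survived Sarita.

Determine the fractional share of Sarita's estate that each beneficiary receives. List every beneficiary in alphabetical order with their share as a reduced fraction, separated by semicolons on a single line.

There is no surviving spouse, so the entire estate passes to Sarita's descendants per capita at each generation.
At generation 1 (Deepa, Vikram, Rajiv, Bhavna) there are 4 shares of (1)/4 = 1/4 each.
Living: Vikram and Bhavna — each takes 1/4.
Deceased: Deepa and Rajiv. Their combined 1/2 is pooled and carried to generation 2.
At generation 2 (Neelam, Manoj, Kavita, Jayant, Hemant) there are 5 shares of (1/2)/5 = 1/10 each.
Living: Manoj, Kavita, and Hemant — each takes 1/10.
Deceased: Neelam and Jayant. Their combined 1/5 is pooled and carried to generation 3.
At generation 3 (Usha, Yamini, Priya) there are 3 shares of (1/5)/3 = 1/15 each.
Living: Usha, Yamini, and Priya — each takes 1/15.

Bhavna 1/4; Hemant 1/10; Kavita 1/10; Manoj 1/10; Priya 1/15; Usha 1/15; Vikram 1/4; Yamini 1/15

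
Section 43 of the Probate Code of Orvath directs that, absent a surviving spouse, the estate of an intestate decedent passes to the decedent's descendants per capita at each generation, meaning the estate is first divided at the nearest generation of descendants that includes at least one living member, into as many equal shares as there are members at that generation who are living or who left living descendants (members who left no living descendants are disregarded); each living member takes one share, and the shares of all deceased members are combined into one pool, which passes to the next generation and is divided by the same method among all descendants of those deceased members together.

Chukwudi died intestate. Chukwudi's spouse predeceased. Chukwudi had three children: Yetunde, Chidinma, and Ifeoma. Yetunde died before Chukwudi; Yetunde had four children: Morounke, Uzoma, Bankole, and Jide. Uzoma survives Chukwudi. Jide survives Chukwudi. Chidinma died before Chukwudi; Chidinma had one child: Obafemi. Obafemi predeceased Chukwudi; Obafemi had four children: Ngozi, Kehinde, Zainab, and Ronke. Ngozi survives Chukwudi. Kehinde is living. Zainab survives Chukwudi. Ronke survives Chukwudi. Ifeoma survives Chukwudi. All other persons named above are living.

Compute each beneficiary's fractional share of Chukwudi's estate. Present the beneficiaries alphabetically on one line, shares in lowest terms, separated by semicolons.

Bankole 2/15; Ifeoma 1/3; Jide 2/15; Kehinde 1/30; Morounke 2/15; Ngozi 1/30; Ronke 1/30; Uzoma 2/15; Zainab 1/30

There is no surviving spouse, so the entire estate passes to Chukwudi's descendants per capita at each generation.
At generation 1 (Yetunde, Chidinma, Ifeoma) there are 3 shares of (1)/3 = 1/3 each.
Living: Ifeoma — each takes 1/3.
Deceased: Yetunde and Chidinma. Their combined 2/3 is pooled and carried to generation 2.
At generation 2 (Morounke, Uzoma, Bankole, Jide, Obafemi) there are 5 shares of (2/3)/5 = 2/15 each.
Living: Morounke, Uzoma, Bankole, and Jide — each takes 2/15.
Deceased: Obafemi. That 2/15 share is carried to generation 3.
At generation 3 (Ngozi, Kehinde, Zainab, Ronke) there are 4 shares of (2/15)/4 = 1/30 each.
Living: Ngozi, Kehinde, Zainab, and Ronke — each takes 1/30.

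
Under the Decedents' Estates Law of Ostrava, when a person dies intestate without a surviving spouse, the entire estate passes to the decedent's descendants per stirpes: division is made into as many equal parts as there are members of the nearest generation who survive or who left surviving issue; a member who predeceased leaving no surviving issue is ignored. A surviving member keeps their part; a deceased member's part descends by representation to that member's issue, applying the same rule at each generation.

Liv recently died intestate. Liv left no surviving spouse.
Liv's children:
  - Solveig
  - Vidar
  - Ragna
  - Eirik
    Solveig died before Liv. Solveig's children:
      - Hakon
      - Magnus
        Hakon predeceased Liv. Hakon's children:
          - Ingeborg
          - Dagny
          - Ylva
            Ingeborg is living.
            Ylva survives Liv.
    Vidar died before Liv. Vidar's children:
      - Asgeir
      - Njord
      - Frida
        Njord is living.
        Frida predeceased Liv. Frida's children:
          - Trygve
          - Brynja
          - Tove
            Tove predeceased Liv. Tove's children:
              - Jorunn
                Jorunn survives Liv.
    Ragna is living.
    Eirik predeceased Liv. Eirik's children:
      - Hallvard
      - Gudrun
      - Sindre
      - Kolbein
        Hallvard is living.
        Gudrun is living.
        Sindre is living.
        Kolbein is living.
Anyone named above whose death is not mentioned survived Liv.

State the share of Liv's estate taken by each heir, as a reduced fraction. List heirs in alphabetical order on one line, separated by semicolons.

Asgeir 1/12; Brynja 1/36; Dagny 1/24; Gudrun 1/16; Hallvard 1/16; Ingeborg 1/24; Jorunn 1/36; Kolbein 1/16; Magnus 1/8; Njord 1/12; Ragna 1/4; Sindre 1/16; Trygve 1/36; Ylva 1/24

There is no surviving spouse, so the entire estate passes to Liv's descendants per stirpes.
The estate is divided into 4 equal shares of 1/4 among Solveig, Vidar, Ragna, Eirik.
Solveig predeceased; the 1/4 allotted to Solveig's branch passes to Solveig's issue by representation.
The 1/4 is divided into 2 equal shares of 1/8 among Hakon, Magnus.
Hakon predeceased; the 1/8 allotted to Hakon's branch passes to Hakon's issue by representation.
The 1/8 is divided into 3 equal shares of 1/24 among Ingeborg, Dagny, Ylva.
Ingeborg is living and takes 1/24.
Dagny is living and takes 1/24.
Ylva is living and takes 1/24.
Magnus is living and takes 1/8.
Vidar predeceased; the 1/4 allotted to Vidar's branch passes to Vidar's issue by representation.
The 1/4 is divided into 3 equal shares of 1/12 among Asgeir, Njord, Frida.
Asgeir is living and takes 1/12.
Njord is living and takes 1/12.
Frida predeceased; the 1/12 allotted to Frida's branch passes to Frida's issue by representation.
The 1/12 is divided into 3 equal shares of 1/36 among Trygve, Brynja, Tove.
Trygve is living and takes 1/36.
Brynja is living and takes 1/36.
Tove predeceased; the 1/36 allotted to Tove's branch passes to Tove's issue by representation.
Jorunn is the sole taker at this level and receives the full 1/36.
Ragna is living and takes 1/4.
Eirik predeceased; the 1/4 allotted to Eirik's branch passes to Eirik's issue by representation.
The 1/4 is divided into 4 equal shares of 1/16 among Hallvard, Gudrun, Sindre, Kolbein.
Hallvard is living and takes 1/16.
Gudrun is living and takes 1/16.
Sindre is living and takes 1/16.
Kolbein is living and takes 1/16.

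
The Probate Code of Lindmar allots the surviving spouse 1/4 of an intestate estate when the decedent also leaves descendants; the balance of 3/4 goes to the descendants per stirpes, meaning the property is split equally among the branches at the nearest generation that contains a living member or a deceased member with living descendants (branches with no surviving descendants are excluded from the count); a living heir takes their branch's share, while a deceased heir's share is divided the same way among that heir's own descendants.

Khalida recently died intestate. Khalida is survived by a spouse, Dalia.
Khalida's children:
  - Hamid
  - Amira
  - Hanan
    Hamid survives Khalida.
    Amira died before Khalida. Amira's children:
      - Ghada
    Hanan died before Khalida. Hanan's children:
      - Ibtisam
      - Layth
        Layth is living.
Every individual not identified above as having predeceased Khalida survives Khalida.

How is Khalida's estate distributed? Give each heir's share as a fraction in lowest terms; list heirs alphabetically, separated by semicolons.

Dalia, as surviving spouse, takes 1/4.
The remaining 3/4 passes to Khalida's descendants per stirpes.
The 3/4 is divided into 3 equal shares of 1/4 among Hamid, Amira, Hanan.
Hamid is living and takes 1/4.
Amira predeceased; the 1/4 allotted to Amira's branch passes to Amira's issue by representation.
Ghada is the sole taker at this level and receives the full 1/4.
Hanan predeceased; the 1/4 allotted to Hanan's branch passes to Hanan's issue by representation.
The 1/4 is divided into 2 equal shares of 1/8 among Ibtisam, Layth.
Ibtisam is living and takes 1/8.
Layth is living and takes 1/8.

Dalia 1/4; Ghada 1/4; Hamid 1/4; Ibtisam 1/8; Layth 1/8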